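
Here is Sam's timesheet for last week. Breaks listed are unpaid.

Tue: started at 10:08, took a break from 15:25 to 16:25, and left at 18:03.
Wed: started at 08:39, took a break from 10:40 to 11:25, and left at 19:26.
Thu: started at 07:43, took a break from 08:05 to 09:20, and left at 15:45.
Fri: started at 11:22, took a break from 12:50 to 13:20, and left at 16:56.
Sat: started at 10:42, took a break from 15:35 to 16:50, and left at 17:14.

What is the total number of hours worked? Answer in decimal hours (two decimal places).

34.08 hours

Tue: 10:08–18:03 = 7 h 55 min; less 60 min break → 6 h 55 min
Wed: 08:39–19:26 = 10 h 47 min; less 45 min break → 10 h 2 min
Thu: 07:43–15:45 = 8 h 2 min; less 75 min break → 6 h 47 min
Fri: 11:22–16:56 = 5 h 34 min; less 30 min break → 5 h 4 min
Sat: 10:42–17:14 = 6 h 32 min; less 75 min break → 5 h 17 min
Total: 6 h 55 min + 10 h 2 min + 6 h 47 min + 5 h 4 min + 5 h 17 min = 34 h 5 min.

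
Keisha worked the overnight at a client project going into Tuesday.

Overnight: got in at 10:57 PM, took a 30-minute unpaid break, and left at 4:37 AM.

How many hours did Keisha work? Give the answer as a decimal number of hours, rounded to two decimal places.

5.17 hours

Overnight: 10:57 PM → midnight = 1 h 3 min; midnight → 4:37 AM = 4 h 37 min; span 5 h 40 min; less 30 min break → 5 h 10 min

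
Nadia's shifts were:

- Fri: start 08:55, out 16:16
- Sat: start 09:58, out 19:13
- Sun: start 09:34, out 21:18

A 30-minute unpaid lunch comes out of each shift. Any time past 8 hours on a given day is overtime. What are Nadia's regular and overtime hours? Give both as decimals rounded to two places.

Fri: 08:55–16:16 = 7 h 21 min; less 30 min break → 6 h 51 min
Sat: 09:58–19:13 = 9 h 15 min; less 30 min break → 8 h 45 min
Sun: 09:34–21:18 = 11 h 44 min; less 30 min break → 11 h 14 min
Fri reg 6 h 51 min / OT 0 h 0 min; Sat reg 8 h 0 min / OT 0 h 45 min; Sun reg 8 h 0 min / OT 3 h 14 min.
Totals: regular 22 h 51 min, overtime 3 h 59 min.

Regular 22.85 hours, overtime 3.98 hours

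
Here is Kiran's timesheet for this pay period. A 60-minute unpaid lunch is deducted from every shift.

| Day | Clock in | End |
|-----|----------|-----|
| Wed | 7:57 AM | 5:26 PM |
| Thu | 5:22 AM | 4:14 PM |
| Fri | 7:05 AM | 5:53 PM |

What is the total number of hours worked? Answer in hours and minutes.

Wed: 7:57 AM–5:26 PM = 9 h 29 min; less 60 min break → 8 h 29 min
Thu: 5:22 AM–4:14 PM = 10 h 52 min; less 60 min break → 9 h 52 min
Fri: 7:05 AM–5:53 PM = 10 h 48 min; less 60 min break → 9 h 48 min
Total: 8 h 29 min + 9 h 52 min + 9 h 48 min = 28 h 9 min.

28 h 9 min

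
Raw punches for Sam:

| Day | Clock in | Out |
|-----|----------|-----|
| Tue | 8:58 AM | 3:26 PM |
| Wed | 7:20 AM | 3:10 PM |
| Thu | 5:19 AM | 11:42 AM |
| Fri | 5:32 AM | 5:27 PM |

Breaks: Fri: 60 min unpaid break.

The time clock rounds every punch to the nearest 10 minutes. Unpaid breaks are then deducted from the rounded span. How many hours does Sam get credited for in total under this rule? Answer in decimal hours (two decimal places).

31.67 hours

Tue: in 8:58 AM→9:00 AM, out 3:26 PM→3:30 PM; 6 h 30 min
Wed: in 7:20 AM→7:20 AM, out 3:10 PM→3:10 PM; 7 h 50 min
Thu: in 5:19 AM→5:20 AM, out 11:42 AM→11:40 AM; 6 h 20 min
Fri: in 5:32 AM→5:30 AM, out 5:27 PM→5:30 PM; 12 h 0 min − 60 min = 11 h 0 min
Total credited: 31 h 40 min.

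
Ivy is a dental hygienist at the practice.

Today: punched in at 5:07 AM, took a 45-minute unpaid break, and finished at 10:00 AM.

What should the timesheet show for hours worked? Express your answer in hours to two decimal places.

Today: 5:07 AM–10:00 AM = 4 h 53 min; less 45 min break → 4 h 8 min

4.13 hours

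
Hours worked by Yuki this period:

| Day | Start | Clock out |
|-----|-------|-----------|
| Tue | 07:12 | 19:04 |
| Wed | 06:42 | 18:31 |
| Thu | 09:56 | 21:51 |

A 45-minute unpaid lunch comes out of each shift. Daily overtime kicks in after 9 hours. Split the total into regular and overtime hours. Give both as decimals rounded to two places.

Regular 27.00 hours, overtime 6.35 hours

Tue: 07:12–19:04 = 11 h 52 min; less 45 min break → 11 h 7 min
Wed: 06:42–18:31 = 11 h 49 min; less 45 min break → 11 h 4 min
Thu: 09:56–21:51 = 11 h 55 min; less 45 min break → 11 h 10 min
Tue reg 9 h 0 min / OT 2 h 7 min; Wed reg 9 h 0 min / OT 2 h 4 min; Thu reg 9 h 0 min / OT 2 h 10 min.
Totals: regular 27 h 0 min, overtime 6 h 21 min.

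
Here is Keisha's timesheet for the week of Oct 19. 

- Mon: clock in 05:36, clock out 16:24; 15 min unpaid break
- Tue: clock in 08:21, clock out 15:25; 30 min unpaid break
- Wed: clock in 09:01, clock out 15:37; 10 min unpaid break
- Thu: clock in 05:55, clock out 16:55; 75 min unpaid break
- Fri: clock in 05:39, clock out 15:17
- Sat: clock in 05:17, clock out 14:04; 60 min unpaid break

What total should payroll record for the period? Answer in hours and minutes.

Mon: 05:36–16:24 = 10 h 48 min; less 15 min break → 10 h 33 min
Tue: 08:21–15:25 = 7 h 4 min; less 30 min break → 6 h 34 min
Wed: 09:01–15:37 = 6 h 36 min; less 10 min break → 6 h 26 min
Thu: 05:55–16:55 = 11 h 0 min; less 75 min break → 9 h 45 min
Fri: 05:39–15:17 = 9 h 38 min
Sat: 05:17–14:04 = 8 h 47 min; less 60 min break → 7 h 47 min
Total: 10 h 33 min + 6 h 34 min + 6 h 26 min + 9 h 45 min + 9 h 38 min + 7 h 47 min = 50 h 43 min.

50 h 43 min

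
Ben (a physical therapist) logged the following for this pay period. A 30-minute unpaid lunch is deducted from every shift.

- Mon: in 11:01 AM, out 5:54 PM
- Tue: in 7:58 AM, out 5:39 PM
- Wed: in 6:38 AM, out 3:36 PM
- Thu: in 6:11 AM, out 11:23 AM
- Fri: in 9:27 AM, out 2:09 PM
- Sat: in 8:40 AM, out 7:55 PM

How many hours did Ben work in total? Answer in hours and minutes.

43 h 41 min

Mon: 11:01 AM–5:54 PM = 6 h 53 min; less 30 min break → 6 h 23 min
Tue: 7:58 AM–5:39 PM = 9 h 41 min; less 30 min break → 9 h 11 min
Wed: 6:38 AM–3:36 PM = 8 h 58 min; less 30 min break → 8 h 28 min
Thu: 6:11 AM–11:23 AM = 5 h 12 min; less 30 min break → 4 h 42 min
Fri: 9:27 AM–2:09 PM = 4 h 42 min; less 30 min break → 4 h 12 min
Sat: 8:40 AM–7:55 PM = 11 h 15 min; less 30 min break → 10 h 45 min
Total: 6 h 23 min + 9 h 11 min + 8 h 28 min + 4 h 42 min + 4 h 12 min + 10 h 45 min = 43 h 41 min.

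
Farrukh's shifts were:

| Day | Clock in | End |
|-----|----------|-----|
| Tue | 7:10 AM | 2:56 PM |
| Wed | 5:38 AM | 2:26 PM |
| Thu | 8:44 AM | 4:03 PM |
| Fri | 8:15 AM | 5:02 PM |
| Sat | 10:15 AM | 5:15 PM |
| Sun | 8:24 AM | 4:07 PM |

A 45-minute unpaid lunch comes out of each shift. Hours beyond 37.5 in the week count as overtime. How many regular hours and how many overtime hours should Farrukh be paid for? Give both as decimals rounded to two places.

Regular 37.50 hours, overtime 5.38 hours

Tue: 7:10 AM–2:56 PM = 7 h 46 min; less 45 min break → 7 h 1 min
Wed: 5:38 AM–2:26 PM = 8 h 48 min; less 45 min break → 8 h 3 min
Thu: 8:44 AM–4:03 PM = 7 h 19 min; less 45 min break → 6 h 34 min
Fri: 8:15 AM–5:02 PM = 8 h 47 min; less 45 min break → 8 h 2 min
Sat: 10:15 AM–5:15 PM = 7 h 0 min; less 45 min break → 6 h 15 min
Sun: 8:24 AM–4:07 PM = 7 h 43 min; less 45 min break → 6 h 58 min
Total worked: 42 h 53 min = 42.88 h.
Threshold 37.5 h → overtime 5 h 23 min, regular 37 h 30 min.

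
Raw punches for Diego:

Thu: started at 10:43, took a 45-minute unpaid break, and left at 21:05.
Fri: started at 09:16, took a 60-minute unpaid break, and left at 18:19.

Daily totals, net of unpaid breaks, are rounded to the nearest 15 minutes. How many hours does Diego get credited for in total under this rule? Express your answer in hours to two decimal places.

17.50 hours

Thu: 10:43–21:05 = 10 h 22 min − 45 min = 9 h 37 min → rounds to 9 h 30 min
Fri: 09:16–18:19 = 9 h 3 min − 60 min = 8 h 3 min → rounds to 8 h 0 min
Total credited: 17 h 30 min.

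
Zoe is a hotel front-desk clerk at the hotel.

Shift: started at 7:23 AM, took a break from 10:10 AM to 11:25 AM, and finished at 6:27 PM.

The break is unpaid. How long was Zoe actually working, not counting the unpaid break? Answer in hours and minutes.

9 h 49 min

Shift: 7:23 AM–6:27 PM = 11 h 4 min; less 75 min break → 9 h 49 min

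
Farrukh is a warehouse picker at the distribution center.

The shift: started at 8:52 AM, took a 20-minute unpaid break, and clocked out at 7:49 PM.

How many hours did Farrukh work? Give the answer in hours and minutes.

10 h 37 min

The shift: 8:52 AM–7:49 PM = 10 h 57 min; less 20 min break → 10 h 37 min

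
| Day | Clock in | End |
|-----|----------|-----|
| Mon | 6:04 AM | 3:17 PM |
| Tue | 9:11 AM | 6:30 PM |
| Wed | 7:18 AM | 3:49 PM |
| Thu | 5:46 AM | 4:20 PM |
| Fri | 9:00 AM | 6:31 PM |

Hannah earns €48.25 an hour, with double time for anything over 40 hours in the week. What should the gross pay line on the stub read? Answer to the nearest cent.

€2618.37

Mon: 6:04 AM–3:17 PM = 9 h 13 min
Tue: 9:11 AM–6:30 PM = 9 h 19 min
Wed: 7:18 AM–3:49 PM = 8 h 31 min
Thu: 5:46 AM–4:20 PM = 10 h 34 min
Fri: 9:00 AM–6:31 PM = 9 h 31 min
Total worked: 47 h 8 min = 2828 min.
Regular 40 h 0 min = 2400 min at €48.25/h; overtime 7 h 8 min = 428 min at €96.50/h.
Pay = (2400 × €48.25 + 428 × €96.50) ÷ 60 = €2618.37.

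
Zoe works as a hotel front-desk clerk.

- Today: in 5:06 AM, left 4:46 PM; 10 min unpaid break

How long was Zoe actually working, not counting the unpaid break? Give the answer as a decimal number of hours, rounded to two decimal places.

11.50 hours

Today: 5:06 AM–4:46 PM = 11 h 40 min; less 10 min break → 11 h 30 min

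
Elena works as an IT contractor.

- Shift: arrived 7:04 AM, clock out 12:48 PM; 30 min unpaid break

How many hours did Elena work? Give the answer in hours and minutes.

Shift: 7:04 AM–12:48 PM = 5 h 44 min; less 30 min break → 5 h 14 min

5 h 14 min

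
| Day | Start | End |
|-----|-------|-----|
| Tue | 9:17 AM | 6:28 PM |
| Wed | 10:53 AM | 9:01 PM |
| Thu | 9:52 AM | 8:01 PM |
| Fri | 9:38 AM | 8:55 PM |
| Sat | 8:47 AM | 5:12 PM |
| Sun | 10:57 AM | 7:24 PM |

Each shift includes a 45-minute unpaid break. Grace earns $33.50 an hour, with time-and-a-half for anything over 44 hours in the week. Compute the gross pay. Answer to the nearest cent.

$1932.11

Tue: 9:17 AM–6:28 PM = 9 h 11 min; less 45 min break → 8 h 26 min
Wed: 10:53 AM–9:01 PM = 10 h 8 min; less 45 min break → 9 h 23 min
Thu: 9:52 AM–8:01 PM = 10 h 9 min; less 45 min break → 9 h 24 min
Fri: 9:38 AM–8:55 PM = 11 h 17 min; less 45 min break → 10 h 32 min
Sat: 8:47 AM–5:12 PM = 8 h 25 min; less 45 min break → 7 h 40 min
Sun: 10:57 AM–7:24 PM = 8 h 27 min; less 45 min break → 7 h 42 min
Total worked: 53 h 7 min = 3187 min.
Regular 44 h 0 min = 2640 min at $33.50/h; overtime 9 h 7 min = 547 min at $50.25/h.
Pay = (2640 × $33.50 + 547 × $50.25) ÷ 60 = $1932.11.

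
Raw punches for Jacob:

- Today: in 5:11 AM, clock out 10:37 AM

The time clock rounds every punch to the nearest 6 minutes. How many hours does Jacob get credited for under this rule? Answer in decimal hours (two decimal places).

5.40 hours

Today: in 5:11 AM→5:12 AM, out 10:37 AM→10:36 AM; 5 h 24 min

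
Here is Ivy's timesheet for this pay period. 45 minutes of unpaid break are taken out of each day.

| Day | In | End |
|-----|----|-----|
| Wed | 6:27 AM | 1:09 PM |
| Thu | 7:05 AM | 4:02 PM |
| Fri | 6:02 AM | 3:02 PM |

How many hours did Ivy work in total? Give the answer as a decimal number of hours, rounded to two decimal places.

22.40 hours

Wed: 6:27 AM–1:09 PM = 6 h 42 min; less 45 min break → 5 h 57 min
Thu: 7:05 AM–4:02 PM = 8 h 57 min; less 45 min break → 8 h 12 min
Fri: 6:02 AM–3:02 PM = 9 h 0 min; less 45 min break → 8 h 15 min
Total: 5 h 57 min + 8 h 12 min + 8 h 15 min = 22 h 24 min.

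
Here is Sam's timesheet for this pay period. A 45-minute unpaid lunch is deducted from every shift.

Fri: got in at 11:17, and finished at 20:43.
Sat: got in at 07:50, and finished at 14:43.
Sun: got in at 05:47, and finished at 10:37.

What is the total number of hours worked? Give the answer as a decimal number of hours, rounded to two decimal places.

Fri: 11:17–20:43 = 9 h 26 min; less 45 min break → 8 h 41 min
Sat: 07:50–14:43 = 6 h 53 min; less 45 min break → 6 h 8 min
Sun: 05:47–10:37 = 4 h 50 min; less 45 min break → 4 h 5 min
Total: 8 h 41 min + 6 h 8 min + 4 h 5 min = 18 h 54 min.

18.90 hours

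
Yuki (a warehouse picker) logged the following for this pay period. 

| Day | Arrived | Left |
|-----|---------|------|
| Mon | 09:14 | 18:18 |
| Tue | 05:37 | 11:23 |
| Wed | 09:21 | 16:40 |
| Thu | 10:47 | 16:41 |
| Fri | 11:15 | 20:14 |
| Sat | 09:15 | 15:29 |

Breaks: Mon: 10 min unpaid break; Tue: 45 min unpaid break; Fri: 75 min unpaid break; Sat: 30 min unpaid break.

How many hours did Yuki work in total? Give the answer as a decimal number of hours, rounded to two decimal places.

40.60 hours

Mon: 09:14–18:18 = 9 h 4 min; less 10 min break → 8 h 54 min
Tue: 05:37–11:23 = 5 h 46 min; less 45 min break → 5 h 1 min
Wed: 09:21–16:40 = 7 h 19 min
Thu: 10:47–16:41 = 5 h 54 min
Fri: 11:15–20:14 = 8 h 59 min; less 75 min break → 7 h 44 min
Sat: 09:15–15:29 = 6 h 14 min; less 30 min break → 5 h 44 min
Total: 8 h 54 min + 5 h 1 min + 7 h 19 min + 5 h 54 min + 7 h 44 min + 5 h 44 min = 40 h 36 min.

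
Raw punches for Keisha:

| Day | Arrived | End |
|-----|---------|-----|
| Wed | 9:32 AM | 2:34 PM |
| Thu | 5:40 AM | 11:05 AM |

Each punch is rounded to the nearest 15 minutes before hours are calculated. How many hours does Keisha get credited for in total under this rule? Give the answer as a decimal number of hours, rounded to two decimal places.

Wed: in 9:32 AM→9:30 AM, out 2:34 PM→2:30 PM; 5 h 0 min
Thu: in 5:40 AM→5:45 AM, out 11:05 AM→11:00 AM; 5 h 15 min
Total credited: 10 h 15 min.

10.25 hours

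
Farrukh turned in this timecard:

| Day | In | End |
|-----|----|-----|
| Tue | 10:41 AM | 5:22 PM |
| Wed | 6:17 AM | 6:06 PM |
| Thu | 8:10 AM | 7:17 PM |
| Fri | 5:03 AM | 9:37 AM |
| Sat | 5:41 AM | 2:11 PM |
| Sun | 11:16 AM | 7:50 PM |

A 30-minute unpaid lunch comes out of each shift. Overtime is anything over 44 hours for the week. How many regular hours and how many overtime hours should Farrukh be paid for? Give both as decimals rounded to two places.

Tue: 10:41 AM–5:22 PM = 6 h 41 min; less 30 min break → 6 h 11 min
Wed: 6:17 AM–6:06 PM = 11 h 49 min; less 30 min break → 11 h 19 min
Thu: 8:10 AM–7:17 PM = 11 h 7 min; less 30 min break → 10 h 37 min
Fri: 5:03 AM–9:37 AM = 4 h 34 min; less 30 min break → 4 h 4 min
Sat: 5:41 AM–2:11 PM = 8 h 30 min; less 30 min break → 8 h 0 min
Sun: 11:16 AM–7:50 PM = 8 h 34 min; less 30 min break → 8 h 4 min
Total worked: 48 h 15 min = 48.25 h.
Threshold 44 h → overtime 4 h 15 min, regular 44 h 0 min.

Regular 44.00 hours, overtime 4.25 hours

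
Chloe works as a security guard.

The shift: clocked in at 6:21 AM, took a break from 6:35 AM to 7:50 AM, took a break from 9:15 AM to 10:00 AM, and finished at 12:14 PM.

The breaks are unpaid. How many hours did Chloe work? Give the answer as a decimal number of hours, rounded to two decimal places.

The shift: 6:21 AM–12:14 PM = 5 h 53 min; less 120 min break → 3 h 53 min

3.88 hours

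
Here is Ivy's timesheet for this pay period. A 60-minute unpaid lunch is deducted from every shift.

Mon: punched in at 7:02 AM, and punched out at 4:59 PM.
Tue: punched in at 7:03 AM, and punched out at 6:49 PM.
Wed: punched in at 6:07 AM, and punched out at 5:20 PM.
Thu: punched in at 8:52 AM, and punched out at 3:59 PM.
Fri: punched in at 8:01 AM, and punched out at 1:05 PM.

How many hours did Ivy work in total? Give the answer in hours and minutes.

40 h 7 min

Mon: 7:02 AM–4:59 PM = 9 h 57 min; less 60 min break → 8 h 57 min
Tue: 7:03 AM–6:49 PM = 11 h 46 min; less 60 min break → 10 h 46 min
Wed: 6:07 AM–5:20 PM = 11 h 13 min; less 60 min break → 10 h 13 min
Thu: 8:52 AM–3:59 PM = 7 h 7 min; less 60 min break → 6 h 7 min
Fri: 8:01 AM–1:05 PM = 5 h 4 min; less 60 min break → 4 h 4 min
Total: 8 h 57 min + 10 h 46 min + 10 h 13 min + 6 h 7 min + 4 h 4 min = 40 h 7 min.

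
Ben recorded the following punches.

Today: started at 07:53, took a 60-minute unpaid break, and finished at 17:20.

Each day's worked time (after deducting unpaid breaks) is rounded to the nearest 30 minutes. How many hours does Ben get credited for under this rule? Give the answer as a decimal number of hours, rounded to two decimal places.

Today: 07:53–17:20 = 9 h 27 min − 60 min = 8 h 27 min → rounds to 8 h 30 min

8.50 hours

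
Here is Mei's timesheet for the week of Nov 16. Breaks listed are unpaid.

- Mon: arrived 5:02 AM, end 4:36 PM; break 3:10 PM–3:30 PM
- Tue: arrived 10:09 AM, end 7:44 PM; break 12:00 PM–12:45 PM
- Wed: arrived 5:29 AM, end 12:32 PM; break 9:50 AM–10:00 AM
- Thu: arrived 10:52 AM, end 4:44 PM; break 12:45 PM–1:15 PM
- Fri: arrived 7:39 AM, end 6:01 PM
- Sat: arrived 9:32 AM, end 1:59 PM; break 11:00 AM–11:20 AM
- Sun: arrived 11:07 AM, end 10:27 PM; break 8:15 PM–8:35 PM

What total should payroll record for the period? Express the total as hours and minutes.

57 h 48 min

Mon: 5:02 AM–4:36 PM = 11 h 34 min; less 20 min break → 11 h 14 min
Tue: 10:09 AM–7:44 PM = 9 h 35 min; less 45 min break → 8 h 50 min
Wed: 5:29 AM–12:32 PM = 7 h 3 min; less 10 min break → 6 h 53 min
Thu: 10:52 AM–4:44 PM = 5 h 52 min; less 30 min break → 5 h 22 min
Fri: 7:39 AM–6:01 PM = 10 h 22 min
Sat: 9:32 AM–1:59 PM = 4 h 27 min; less 20 min break → 4 h 7 min
Sun: 11:07 AM–10:27 PM = 11 h 20 min; less 20 min break → 11 h 0 min
Total: 11 h 14 min + 8 h 50 min + 6 h 53 min + 5 h 22 min + 10 h 22 min + 4 h 7 min + 11 h 0 min = 57 h 48 min.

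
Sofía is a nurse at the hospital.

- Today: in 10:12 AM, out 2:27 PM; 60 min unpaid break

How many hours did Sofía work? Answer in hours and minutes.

Today: 10:12 AM–2:27 PM = 4 h 15 min; less 60 min break → 3 h 15 min

3 h 15 min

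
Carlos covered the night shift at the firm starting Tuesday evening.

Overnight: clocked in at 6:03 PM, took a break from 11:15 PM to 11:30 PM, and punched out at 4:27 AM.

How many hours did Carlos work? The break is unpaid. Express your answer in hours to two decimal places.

10.15 hours

Overnight: 6:03 PM → midnight = 5 h 57 min; midnight → 4:27 AM = 4 h 27 min; span 10 h 24 min; less 15 min break → 10 h 9 min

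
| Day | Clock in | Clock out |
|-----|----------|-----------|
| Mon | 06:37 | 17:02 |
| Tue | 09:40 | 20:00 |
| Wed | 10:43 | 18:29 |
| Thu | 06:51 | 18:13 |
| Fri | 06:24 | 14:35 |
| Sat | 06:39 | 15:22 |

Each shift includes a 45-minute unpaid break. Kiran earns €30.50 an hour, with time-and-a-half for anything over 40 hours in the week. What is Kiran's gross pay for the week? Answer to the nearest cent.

Mon: 06:37–17:02 = 10 h 25 min; less 45 min break → 9 h 40 min
Tue: 09:40–20:00 = 10 h 20 min; less 45 min break → 9 h 35 min
Wed: 10:43–18:29 = 7 h 46 min; less 45 min break → 7 h 1 min
Thu: 06:51–18:13 = 11 h 22 min; less 45 min break → 10 h 37 min
Fri: 06:24–14:35 = 8 h 11 min; less 45 min break → 7 h 26 min
Sat: 06:39–15:22 = 8 h 43 min; less 45 min break → 7 h 58 min
Total worked: 52 h 17 min = 3137 min.
Regular 40 h 0 min = 2400 min at €30.50/h; overtime 12 h 17 min = 737 min at €45.75/h.
Pay = (2400 × €30.50 + 737 × €45.75) ÷ 60 = €1781.96.

€1781.96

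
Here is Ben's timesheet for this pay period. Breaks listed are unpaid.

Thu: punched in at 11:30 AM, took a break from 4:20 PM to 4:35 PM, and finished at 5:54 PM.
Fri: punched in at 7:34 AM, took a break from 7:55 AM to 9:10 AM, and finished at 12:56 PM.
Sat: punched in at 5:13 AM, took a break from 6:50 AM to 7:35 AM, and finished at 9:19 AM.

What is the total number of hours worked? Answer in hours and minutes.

Thu: 11:30 AM–5:54 PM = 6 h 24 min; less 15 min break → 6 h 9 min
Fri: 7:34 AM–12:56 PM = 5 h 22 min; less 75 min break → 4 h 7 min
Sat: 5:13 AM–9:19 AM = 4 h 6 min; less 45 min break → 3 h 21 min
Total: 6 h 9 min + 4 h 7 min + 3 h 21 min = 13 h 37 min.

13 h 37 min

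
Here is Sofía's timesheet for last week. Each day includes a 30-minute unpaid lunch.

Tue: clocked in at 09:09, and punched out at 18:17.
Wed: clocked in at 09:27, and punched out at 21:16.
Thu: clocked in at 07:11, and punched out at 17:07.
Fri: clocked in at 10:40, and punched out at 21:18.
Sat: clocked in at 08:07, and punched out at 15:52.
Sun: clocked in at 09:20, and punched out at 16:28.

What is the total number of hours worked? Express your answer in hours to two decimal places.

Tue: 09:09–18:17 = 9 h 8 min; less 30 min break → 8 h 38 min
Wed: 09:27–21:16 = 11 h 49 min; less 30 min break → 11 h 19 min
Thu: 07:11–17:07 = 9 h 56 min; less 30 min break → 9 h 26 min
Fri: 10:40–21:18 = 10 h 38 min; less 30 min break → 10 h 8 min
Sat: 08:07–15:52 = 7 h 45 min; less 30 min break → 7 h 15 min
Sun: 09:20–16:28 = 7 h 8 min; less 30 min break → 6 h 38 min
Total: 8 h 38 min + 11 h 19 min + 9 h 26 min + 10 h 8 min + 7 h 15 min + 6 h 38 min = 53 h 24 min.

53.40 hours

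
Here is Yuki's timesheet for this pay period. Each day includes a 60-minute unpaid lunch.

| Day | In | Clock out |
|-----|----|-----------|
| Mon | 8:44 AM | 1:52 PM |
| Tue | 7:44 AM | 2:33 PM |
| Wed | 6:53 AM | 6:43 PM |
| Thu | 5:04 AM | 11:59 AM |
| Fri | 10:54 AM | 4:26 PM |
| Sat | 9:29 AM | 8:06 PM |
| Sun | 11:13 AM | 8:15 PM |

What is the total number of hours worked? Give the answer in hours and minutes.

48 h 53 min

Mon: 8:44 AM–1:52 PM = 5 h 8 min; less 60 min break → 4 h 8 min
Tue: 7:44 AM–2:33 PM = 6 h 49 min; less 60 min break → 5 h 49 min
Wed: 6:53 AM–6:43 PM = 11 h 50 min; less 60 min break → 10 h 50 min
Thu: 5:04 AM–11:59 AM = 6 h 55 min; less 60 min break → 5 h 55 min
Fri: 10:54 AM–4:26 PM = 5 h 32 min; less 60 min break → 4 h 32 min
Sat: 9:29 AM–8:06 PM = 10 h 37 min; less 60 min break → 9 h 37 min
Sun: 11:13 AM–8:15 PM = 9 h 2 min; less 60 min break → 8 h 2 min
Total: 4 h 8 min + 5 h 49 min + 10 h 50 min + 5 h 55 min + 4 h 32 min + 9 h 37 min + 8 h 2 min = 48 h 53 min.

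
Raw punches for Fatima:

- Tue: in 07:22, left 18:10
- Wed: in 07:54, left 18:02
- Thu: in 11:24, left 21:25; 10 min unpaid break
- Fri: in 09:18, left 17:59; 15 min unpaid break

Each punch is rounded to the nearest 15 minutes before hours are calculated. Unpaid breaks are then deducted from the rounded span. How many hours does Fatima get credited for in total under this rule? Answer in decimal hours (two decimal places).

Tue: in 07:22→07:15, out 18:10→18:15; 11 h 0 min
Wed: in 07:54→08:00, out 18:02→18:00; 10 h 0 min
Thu: in 11:24→11:30, out 21:25→21:30; 10 h 0 min − 10 min = 9 h 50 min
Fri: in 09:18→09:15, out 17:59→18:00; 8 h 45 min − 15 min = 8 h 30 min
Total credited: 39 h 20 min.

39.33 hours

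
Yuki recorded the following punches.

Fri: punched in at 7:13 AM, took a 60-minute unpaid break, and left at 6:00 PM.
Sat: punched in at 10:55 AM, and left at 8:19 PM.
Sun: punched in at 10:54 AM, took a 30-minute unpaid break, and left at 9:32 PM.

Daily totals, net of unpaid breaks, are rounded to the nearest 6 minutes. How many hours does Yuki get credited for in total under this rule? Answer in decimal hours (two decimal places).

Fri: 7:13 AM–6:00 PM = 10 h 47 min − 60 min = 9 h 47 min → rounds to 9 h 48 min
Sat: 10:55 AM–8:19 PM = 9 h 24 min → rounds to 9 h 24 min
Sun: 10:54 AM–9:32 PM = 10 h 38 min − 30 min = 10 h 8 min → rounds to 10 h 6 min
Total credited: 29 h 18 min.

29.30 hours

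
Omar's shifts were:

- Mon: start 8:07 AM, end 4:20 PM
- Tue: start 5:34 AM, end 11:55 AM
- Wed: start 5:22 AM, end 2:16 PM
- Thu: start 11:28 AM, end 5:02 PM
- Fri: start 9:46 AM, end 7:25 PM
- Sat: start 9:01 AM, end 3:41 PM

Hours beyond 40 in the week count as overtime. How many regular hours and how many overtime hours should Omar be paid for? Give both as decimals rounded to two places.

Regular 40.00 hours, overtime 5.35 hours

Mon: 8:07 AM–4:20 PM = 8 h 13 min
Tue: 5:34 AM–11:55 AM = 6 h 21 min
Wed: 5:22 AM–2:16 PM = 8 h 54 min
Thu: 11:28 AM–5:02 PM = 5 h 34 min
Fri: 9:46 AM–7:25 PM = 9 h 39 min
Sat: 9:01 AM–3:41 PM = 6 h 40 min
Total worked: 45 h 21 min = 45.35 h.
Threshold 40 h → overtime 5 h 21 min, regular 40 h 0 min.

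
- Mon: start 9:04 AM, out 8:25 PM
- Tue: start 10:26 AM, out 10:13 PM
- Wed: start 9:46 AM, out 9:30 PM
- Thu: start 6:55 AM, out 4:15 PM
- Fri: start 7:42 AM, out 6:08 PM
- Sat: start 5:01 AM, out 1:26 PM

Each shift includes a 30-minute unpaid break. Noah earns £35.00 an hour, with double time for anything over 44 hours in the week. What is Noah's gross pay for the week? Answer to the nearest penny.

Mon: 9:04 AM–8:25 PM = 11 h 21 min; less 30 min break → 10 h 51 min
Tue: 10:26 AM–10:13 PM = 11 h 47 min; less 30 min break → 11 h 17 min
Wed: 9:46 AM–9:30 PM = 11 h 44 min; less 30 min break → 11 h 14 min
Thu: 6:55 AM–4:15 PM = 9 h 20 min; less 30 min break → 8 h 50 min
Fri: 7:42 AM–6:08 PM = 10 h 26 min; less 30 min break → 9 h 56 min
Sat: 5:01 AM–1:26 PM = 8 h 25 min; less 30 min break → 7 h 55 min
Total worked: 60 h 3 min = 3603 min.
Regular 44 h 0 min = 2640 min at £35.00/h; overtime 16 h 3 min = 963 min at £70.00/h.
Pay = (2640 × £35.00 + 963 × £70.00) ÷ 60 = £2663.50.

£2663.50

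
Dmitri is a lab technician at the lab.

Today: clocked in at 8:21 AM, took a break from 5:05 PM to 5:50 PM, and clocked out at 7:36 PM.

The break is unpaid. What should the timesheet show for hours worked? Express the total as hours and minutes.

10 h 30 min

Today: 8:21 AM–7:36 PM = 11 h 15 min; less 45 min break → 10 h 30 min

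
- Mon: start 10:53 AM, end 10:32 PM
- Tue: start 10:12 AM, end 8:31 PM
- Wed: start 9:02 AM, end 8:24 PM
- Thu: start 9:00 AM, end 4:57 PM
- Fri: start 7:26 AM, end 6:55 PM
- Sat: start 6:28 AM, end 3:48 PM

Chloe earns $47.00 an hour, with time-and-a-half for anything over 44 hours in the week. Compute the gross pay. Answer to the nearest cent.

$3344.05

Mon: 10:53 AM–10:32 PM = 11 h 39 min
Tue: 10:12 AM–8:31 PM = 10 h 19 min
Wed: 9:02 AM–8:24 PM = 11 h 22 min
Thu: 9:00 AM–4:57 PM = 7 h 57 min
Fri: 7:26 AM–6:55 PM = 11 h 29 min
Sat: 6:28 AM–3:48 PM = 9 h 20 min
Total worked: 62 h 6 min = 3726 min.
Regular 44 h 0 min = 2640 min at $47.00/h; overtime 18 h 6 min = 1086 min at $70.50/h.
Pay = (2640 × $47.00 + 1086 × $70.50) ÷ 60 = $3344.05.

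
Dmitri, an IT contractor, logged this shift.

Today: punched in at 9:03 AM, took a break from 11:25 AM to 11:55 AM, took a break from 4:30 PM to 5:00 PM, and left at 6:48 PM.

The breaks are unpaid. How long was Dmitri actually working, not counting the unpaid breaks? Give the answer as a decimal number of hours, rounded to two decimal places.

8.75 hours

Today: 9:03 AM–6:48 PM = 9 h 45 min; less 60 min break → 8 h 45 min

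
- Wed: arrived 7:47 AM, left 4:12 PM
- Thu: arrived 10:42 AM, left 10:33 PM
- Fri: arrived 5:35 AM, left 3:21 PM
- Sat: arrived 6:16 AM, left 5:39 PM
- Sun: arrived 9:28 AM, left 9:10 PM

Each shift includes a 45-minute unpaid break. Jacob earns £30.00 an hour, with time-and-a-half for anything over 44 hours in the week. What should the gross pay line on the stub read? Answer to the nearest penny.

£1561.50

Wed: 7:47 AM–4:12 PM = 8 h 25 min; less 45 min break → 7 h 40 min
Thu: 10:42 AM–10:33 PM = 11 h 51 min; less 45 min break → 11 h 6 min
Fri: 5:35 AM–3:21 PM = 9 h 46 min; less 45 min break → 9 h 1 min
Sat: 6:16 AM–5:39 PM = 11 h 23 min; less 45 min break → 10 h 38 min
Sun: 9:28 AM–9:10 PM = 11 h 42 min; less 45 min break → 10 h 57 min
Total worked: 49 h 22 min = 2962 min.
Regular 44 h 0 min = 2640 min at £30.00/h; overtime 5 h 22 min = 322 min at £45.00/h.
Pay = (2640 × £30.00 + 322 × £45.00) ÷ 60 = £1561.50.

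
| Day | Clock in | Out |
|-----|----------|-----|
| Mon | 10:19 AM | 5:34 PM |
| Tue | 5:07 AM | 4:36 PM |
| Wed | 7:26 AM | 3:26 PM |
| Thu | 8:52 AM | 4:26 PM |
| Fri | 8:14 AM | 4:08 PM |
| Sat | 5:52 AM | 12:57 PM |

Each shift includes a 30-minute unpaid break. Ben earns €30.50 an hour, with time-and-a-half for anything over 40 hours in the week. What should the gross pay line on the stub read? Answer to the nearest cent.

Mon: 10:19 AM–5:34 PM = 7 h 15 min; less 30 min break → 6 h 45 min
Tue: 5:07 AM–4:36 PM = 11 h 29 min; less 30 min break → 10 h 59 min
Wed: 7:26 AM–3:26 PM = 8 h 0 min; less 30 min break → 7 h 30 min
Thu: 8:52 AM–4:26 PM = 7 h 34 min; less 30 min break → 7 h 4 min
Fri: 8:14 AM–4:08 PM = 7 h 54 min; less 30 min break → 7 h 24 min
Sat: 5:52 AM–12:57 PM = 7 h 5 min; less 30 min break → 6 h 35 min
Total worked: 46 h 17 min = 2777 min.
Regular 40 h 0 min = 2400 min at €30.50/h; overtime 6 h 17 min = 377 min at €45.75/h.
Pay = (2400 × €30.50 + 377 × €45.75) ÷ 60 = €1507.46.

€1507.46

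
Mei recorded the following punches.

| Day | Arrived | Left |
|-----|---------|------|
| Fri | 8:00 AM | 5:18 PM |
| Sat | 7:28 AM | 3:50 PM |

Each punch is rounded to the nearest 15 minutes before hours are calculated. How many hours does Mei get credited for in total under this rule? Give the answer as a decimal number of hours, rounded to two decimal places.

Fri: in 8:00 AM→8:00 AM, out 5:18 PM→5:15 PM; 9 h 15 min
Sat: in 7:28 AM→7:30 AM, out 3:50 PM→3:45 PM; 8 h 15 min
Total credited: 17 h 30 min.

17.50 hours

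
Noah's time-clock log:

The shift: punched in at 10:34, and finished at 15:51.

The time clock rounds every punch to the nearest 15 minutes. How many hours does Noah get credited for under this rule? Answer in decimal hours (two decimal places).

5.25 hours

The shift: in 10:34→10:30, out 15:51→15:45; 5 h 15 min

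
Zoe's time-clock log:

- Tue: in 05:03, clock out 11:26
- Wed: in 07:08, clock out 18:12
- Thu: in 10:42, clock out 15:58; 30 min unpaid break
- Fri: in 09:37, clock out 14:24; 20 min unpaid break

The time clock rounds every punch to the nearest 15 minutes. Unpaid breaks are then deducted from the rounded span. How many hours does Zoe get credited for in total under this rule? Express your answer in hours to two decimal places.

26.92 hours

Tue: in 05:03→05:00, out 11:26→11:30; 6 h 30 min
Wed: in 07:08→07:15, out 18:12→18:15; 11 h 0 min
Thu: in 10:42→10:45, out 15:58→16:00; 5 h 15 min − 30 min = 4 h 45 min
Fri: in 09:37→09:30, out 14:24→14:30; 5 h 0 min − 20 min = 4 h 40 min
Total credited: 26 h 55 min.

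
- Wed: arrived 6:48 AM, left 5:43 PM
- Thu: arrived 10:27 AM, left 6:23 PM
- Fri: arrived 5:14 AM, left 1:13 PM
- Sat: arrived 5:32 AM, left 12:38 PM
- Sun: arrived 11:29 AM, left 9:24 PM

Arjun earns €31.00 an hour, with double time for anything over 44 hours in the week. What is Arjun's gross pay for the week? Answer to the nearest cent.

Wed: 6:48 AM–5:43 PM = 10 h 55 min
Thu: 10:27 AM–6:23 PM = 7 h 56 min
Fri: 5:14 AM–1:13 PM = 7 h 59 min
Sat: 5:32 AM–12:38 PM = 7 h 6 min
Sun: 11:29 AM–9:24 PM = 9 h 55 min
Total worked: 43 h 51 min = 2631 min.
Regular 43 h 51 min = 2631 min at €31.00/h; overtime 0 h 0 min = 0 min at €62.00/h.
Pay = (2631 × €31.00 + 0 × €62.00) ÷ 60 = €1359.35.

€1359.35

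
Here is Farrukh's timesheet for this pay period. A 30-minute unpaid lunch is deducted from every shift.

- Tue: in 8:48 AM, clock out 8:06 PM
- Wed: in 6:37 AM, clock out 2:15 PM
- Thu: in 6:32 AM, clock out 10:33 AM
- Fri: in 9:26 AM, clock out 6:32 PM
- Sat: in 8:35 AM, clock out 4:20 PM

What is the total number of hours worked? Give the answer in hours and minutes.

Tue: 8:48 AM–8:06 PM = 11 h 18 min; less 30 min break → 10 h 48 min
Wed: 6:37 AM–2:15 PM = 7 h 38 min; less 30 min break → 7 h 8 min
Thu: 6:32 AM–10:33 AM = 4 h 1 min; less 30 min break → 3 h 31 min
Fri: 9:26 AM–6:32 PM = 9 h 6 min; less 30 min break → 8 h 36 min
Sat: 8:35 AM–4:20 PM = 7 h 45 min; less 30 min break → 7 h 15 min
Total: 10 h 48 min + 7 h 8 min + 3 h 31 min + 8 h 36 min + 7 h 15 min = 37 h 18 min.

37 h 18 min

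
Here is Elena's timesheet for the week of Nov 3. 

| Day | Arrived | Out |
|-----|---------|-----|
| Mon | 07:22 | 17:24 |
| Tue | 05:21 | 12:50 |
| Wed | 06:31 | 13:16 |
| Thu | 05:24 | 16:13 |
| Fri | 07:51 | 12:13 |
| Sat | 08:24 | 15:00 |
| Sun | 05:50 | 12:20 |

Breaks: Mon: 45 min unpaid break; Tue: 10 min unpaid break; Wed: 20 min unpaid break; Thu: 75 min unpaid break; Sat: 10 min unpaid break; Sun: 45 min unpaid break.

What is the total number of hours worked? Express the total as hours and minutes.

Mon: 07:22–17:24 = 10 h 2 min; less 45 min break → 9 h 17 min
Tue: 05:21–12:50 = 7 h 29 min; less 10 min break → 7 h 19 min
Wed: 06:31–13:16 = 6 h 45 min; less 20 min break → 6 h 25 min
Thu: 05:24–16:13 = 10 h 49 min; less 75 min break → 9 h 34 min
Fri: 07:51–12:13 = 4 h 22 min
Sat: 08:24–15:00 = 6 h 36 min; less 10 min break → 6 h 26 min
Sun: 05:50–12:20 = 6 h 30 min; less 45 min break → 5 h 45 min
Total: 9 h 17 min + 7 h 19 min + 6 h 25 min + 9 h 34 min + 4 h 22 min + 6 h 26 min + 5 h 45 min = 49 h 8 min.

49 h 8 min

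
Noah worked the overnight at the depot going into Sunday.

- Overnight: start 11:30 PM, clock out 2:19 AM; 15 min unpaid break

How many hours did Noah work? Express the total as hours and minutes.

2 h 34 min

Overnight: 11:30 PM → midnight = 0 h 30 min; midnight → 2:19 AM = 2 h 19 min; span 2 h 49 min; less 15 min break → 2 h 34 min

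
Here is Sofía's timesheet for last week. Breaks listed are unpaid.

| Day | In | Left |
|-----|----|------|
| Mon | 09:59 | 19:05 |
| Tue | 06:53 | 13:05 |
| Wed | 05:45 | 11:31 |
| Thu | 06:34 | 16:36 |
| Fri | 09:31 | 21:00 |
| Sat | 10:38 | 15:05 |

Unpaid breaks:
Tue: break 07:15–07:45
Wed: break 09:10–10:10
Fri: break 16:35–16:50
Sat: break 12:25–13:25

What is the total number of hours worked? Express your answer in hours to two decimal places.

44.28 hours

Mon: 09:59–19:05 = 9 h 6 min
Tue: 06:53–13:05 = 6 h 12 min; less 30 min break → 5 h 42 min
Wed: 05:45–11:31 = 5 h 46 min; less 60 min break → 4 h 46 min
Thu: 06:34–16:36 = 10 h 2 min
Fri: 09:31–21:00 = 11 h 29 min; less 15 min break → 11 h 14 min
Sat: 10:38–15:05 = 4 h 27 min; less 60 min break → 3 h 27 min
Total: 9 h 6 min + 5 h 42 min + 4 h 46 min + 10 h 2 min + 11 h 14 min + 3 h 27 min = 44 h 17 min.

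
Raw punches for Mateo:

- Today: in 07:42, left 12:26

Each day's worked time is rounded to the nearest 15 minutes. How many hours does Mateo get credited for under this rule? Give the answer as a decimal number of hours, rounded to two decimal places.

Today: 07:42–12:26 = 4 h 44 min → rounds to 4 h 45 min

4.75 hours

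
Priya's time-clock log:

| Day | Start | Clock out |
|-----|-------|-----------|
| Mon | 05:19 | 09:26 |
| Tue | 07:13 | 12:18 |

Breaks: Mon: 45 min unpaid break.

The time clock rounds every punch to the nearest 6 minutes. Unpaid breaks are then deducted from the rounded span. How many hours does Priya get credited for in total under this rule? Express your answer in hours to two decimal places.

Mon: in 05:19→05:18, out 09:26→09:24; 4 h 6 min − 45 min = 3 h 21 min
Tue: in 07:13→07:12, out 12:18→12:18; 5 h 6 min
Total credited: 8 h 27 min.

8.45 hours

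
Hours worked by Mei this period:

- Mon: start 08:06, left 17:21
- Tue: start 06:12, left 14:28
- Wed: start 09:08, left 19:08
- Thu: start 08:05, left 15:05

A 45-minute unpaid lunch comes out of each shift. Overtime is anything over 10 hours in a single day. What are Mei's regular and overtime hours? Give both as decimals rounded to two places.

Mon: 08:06–17:21 = 9 h 15 min; less 45 min break → 8 h 30 min
Tue: 06:12–14:28 = 8 h 16 min; less 45 min break → 7 h 31 min
Wed: 09:08–19:08 = 10 h 0 min; less 45 min break → 9 h 15 min
Thu: 08:05–15:05 = 7 h 0 min; less 45 min break → 6 h 15 min
Mon reg 8 h 30 min / OT 0 h 0 min; Tue reg 7 h 31 min / OT 0 h 0 min; Wed reg 9 h 15 min / OT 0 h 0 min; Thu reg 6 h 15 min / OT 0 h 0 min.
Totals: regular 31 h 31 min, overtime 0 h 0 min.

Regular 31.52 hours, overtime 0.00 hours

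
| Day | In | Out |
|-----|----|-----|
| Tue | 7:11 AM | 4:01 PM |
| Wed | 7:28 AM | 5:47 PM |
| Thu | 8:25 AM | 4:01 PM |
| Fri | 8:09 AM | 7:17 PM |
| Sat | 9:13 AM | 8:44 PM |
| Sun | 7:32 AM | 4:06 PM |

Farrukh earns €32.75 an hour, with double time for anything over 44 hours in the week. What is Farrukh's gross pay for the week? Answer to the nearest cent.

€2355.82

Tue: 7:11 AM–4:01 PM = 8 h 50 min
Wed: 7:28 AM–5:47 PM = 10 h 19 min
Thu: 8:25 AM–4:01 PM = 7 h 36 min
Fri: 8:09 AM–7:17 PM = 11 h 8 min
Sat: 9:13 AM–8:44 PM = 11 h 31 min
Sun: 7:32 AM–4:06 PM = 8 h 34 min
Total worked: 57 h 58 min = 3478 min.
Regular 44 h 0 min = 2640 min at €32.75/h; overtime 13 h 58 min = 838 min at €65.50/h.
Pay = (2640 × €32.75 + 838 × €65.50) ÷ 60 = €2355.82.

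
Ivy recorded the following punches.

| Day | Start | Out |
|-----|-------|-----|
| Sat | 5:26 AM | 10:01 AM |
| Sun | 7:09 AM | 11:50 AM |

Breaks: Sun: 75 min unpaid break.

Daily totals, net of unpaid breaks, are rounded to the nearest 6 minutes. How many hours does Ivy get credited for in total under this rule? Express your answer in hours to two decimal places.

Sat: 5:26 AM–10:01 AM = 4 h 35 min → rounds to 4 h 36 min
Sun: 7:09 AM–11:50 AM = 4 h 41 min − 75 min = 3 h 26 min → rounds to 3 h 24 min
Total credited: 8 h 0 min.

8.00 hours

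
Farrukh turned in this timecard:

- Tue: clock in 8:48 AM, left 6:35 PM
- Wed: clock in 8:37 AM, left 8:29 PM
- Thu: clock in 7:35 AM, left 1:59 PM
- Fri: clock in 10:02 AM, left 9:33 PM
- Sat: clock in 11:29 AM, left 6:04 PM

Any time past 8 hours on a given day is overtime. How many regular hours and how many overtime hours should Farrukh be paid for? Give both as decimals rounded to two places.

Tue: 8:48 AM–6:35 PM = 9 h 47 min
Wed: 8:37 AM–8:29 PM = 11 h 52 min
Thu: 7:35 AM–1:59 PM = 6 h 24 min
Fri: 10:02 AM–9:33 PM = 11 h 31 min
Sat: 11:29 AM–6:04 PM = 6 h 35 min
Tue reg 8 h 0 min / OT 1 h 47 min; Wed reg 8 h 0 min / OT 3 h 52 min; Thu reg 6 h 24 min / OT 0 h 0 min; Fri reg 8 h 0 min / OT 3 h 31 min; Sat reg 6 h 35 min / OT 0 h 0 min.
Totals: regular 36 h 59 min, overtime 9 h 10 min.

Regular 36.98 hours, overtime 9.17 hours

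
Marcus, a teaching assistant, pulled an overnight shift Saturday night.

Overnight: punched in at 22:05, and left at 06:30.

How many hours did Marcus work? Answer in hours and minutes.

8 h 25 min

Overnight: 22:05 → midnight = 1 h 55 min; midnight → 06:30 = 6 h 30 min; span 8 h 25 min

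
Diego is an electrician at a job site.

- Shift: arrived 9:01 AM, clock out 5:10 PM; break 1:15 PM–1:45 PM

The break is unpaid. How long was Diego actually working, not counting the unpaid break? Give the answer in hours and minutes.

7 h 39 min

Shift: 9:01 AM–5:10 PM = 8 h 9 min; less 30 min break → 7 h 39 min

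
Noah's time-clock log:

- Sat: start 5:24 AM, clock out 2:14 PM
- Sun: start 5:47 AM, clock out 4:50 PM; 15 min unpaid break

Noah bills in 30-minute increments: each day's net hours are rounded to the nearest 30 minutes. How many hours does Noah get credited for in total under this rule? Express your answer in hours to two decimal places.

20.00 hours

Sat: 5:24 AM–2:14 PM = 8 h 50 min → rounds to 9 h 0 min
Sun: 5:47 AM–4:50 PM = 11 h 3 min − 15 min = 10 h 48 min → rounds to 11 h 0 min
Total credited: 20 h 0 min.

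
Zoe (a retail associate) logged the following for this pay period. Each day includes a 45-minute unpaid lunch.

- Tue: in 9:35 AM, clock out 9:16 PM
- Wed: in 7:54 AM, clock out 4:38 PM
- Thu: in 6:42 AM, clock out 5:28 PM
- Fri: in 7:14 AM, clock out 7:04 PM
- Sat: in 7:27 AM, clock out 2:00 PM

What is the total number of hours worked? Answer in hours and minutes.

Tue: 9:35 AM–9:16 PM = 11 h 41 min; less 45 min break → 10 h 56 min
Wed: 7:54 AM–4:38 PM = 8 h 44 min; less 45 min break → 7 h 59 min
Thu: 6:42 AM–5:28 PM = 10 h 46 min; less 45 min break → 10 h 1 min
Fri: 7:14 AM–7:04 PM = 11 h 50 min; less 45 min break → 11 h 5 min
Sat: 7:27 AM–2:00 PM = 6 h 33 min; less 45 min break → 5 h 48 min
Total: 10 h 56 min + 7 h 59 min + 10 h 1 min + 11 h 5 min + 5 h 48 min = 45 h 49 min.

45 h 49 min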